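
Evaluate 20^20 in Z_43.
By repeated squaring (mod 43): 20^{1}≡20, 20^{2}≡13, 20^{4}≡40, 20^{8}≡9, 20^{16}≡38. Then 20^{20} = 20^{16+4} ≡ 38 × 40 ≡ 15 (mod 43)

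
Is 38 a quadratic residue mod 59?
By Euler's criterion: 38^{29} ≡ 58 (mod 59). Since this equals -1 (≡ 58), 38 is not a QR.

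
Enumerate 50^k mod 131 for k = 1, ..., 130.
50^1, 50^2, ..., 50^{130} mod 131: [50, 11, 26, 121, 24, 21, 2, 100, 22, 52, 111, 48, 42, 4, 69, 44, 104, 91, 96, 84, 8, 7, 88, 77, 51, 61, 37, 16, 14, 45, 23, 102, 122, 74, 32, 28, 90, 46, 73, 113, 17, 64, 56, 49, 92, 15, 95, 34, 128, 112, 98, 53, 30, 59, 68, 125, 93, 65, 106, 60, 118, 5, 119, 55, 130, 81, 120, 105, 10, 107, 110, 129, 31, 109, 79, 20, 83, 89, 127, 62, 87, 27, 40, 35, 47, 123, 124, 43, 54, 80, 70, 94, 115, 117, 86, 108, 29, 9, 57, 99, 103, 41, 85, 58, 18, 114, 67, 75, 82, 39, 116, 36, 97, 3, 19, 33, 78, 101, 72, 63, 6, 38, 66, 25, 71, 13, 126, 12, 76, 1]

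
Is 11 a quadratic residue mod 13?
By Euler's criterion: 11^{6} ≡ 12 (mod 13). Since this equals -1 (≡ 12), 11 is not a QR.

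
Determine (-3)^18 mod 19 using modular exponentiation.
Using Fermat: (-3)^{18} ≡ 1 mod 19. 18 ≡ 0 mod 18. So (-3)^{18} ≡ (-3)^{0} ≡ 1 mod 19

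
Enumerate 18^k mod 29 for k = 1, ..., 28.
18^1, 18^2, ..., 18^{28} mod 29: [18, 5, 3, 25, 15, 9, 17, 16, 27, 22, 19, 23, 8, 28, 11, 24, 26, 4, 14, 20, 12, 13, 2, 7, 10, 6, 21, 1]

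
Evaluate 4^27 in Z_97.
By repeated squaring mod 97: 4^{1}≡4, 4^{2}≡16, 4^{4}≡62, 4^{8}≡61, 4^{16}≡35. Then 4^{27} = 4^{16+8+2+1} ≡ 35 × 61 × 16 × 4 ≡ 64 mod 97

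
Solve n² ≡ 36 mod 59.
The square roots of 36 mod 59 are 53 and 6. Verify: 53² = 2809 ≡ 36 mod 59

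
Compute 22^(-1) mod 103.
Since 103 is prime, by Fermat 22^(-1) ≡ 22^{101} ≡ 89 mod 103. Verify: 22 × 89 = 1958 ≡ 1 mod 103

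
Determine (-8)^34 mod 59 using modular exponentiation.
By repeated squaring mod 59: (-8)^{1}≡51, (-8)^{2}≡5, (-8)^{4}≡25, (-8)^{8}≡35, (-8)^{16}≡45, (-8)^{32}≡19. Then (-8)^{34} = (-8)^{32+2} ≡ 19 × 5 ≡ 36 mod 59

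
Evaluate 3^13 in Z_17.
By repeated squaring (mod 17): 3^{1}≡3, 3^{2}≡9, 3^{4}≡13, 3^{8}≡16. Then 3^{13} = 3^{8+4+1} ≡ 16 × 13 × 3 ≡ 12 (mod 17)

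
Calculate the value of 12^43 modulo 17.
Using Fermat: 12^{16} ≡ 1 mod 17. 43 ≡ 11 mod 16. So 12^{43} ≡ 12^{11} ≡ 6 mod 17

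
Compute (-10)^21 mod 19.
Using Fermat: (-10)^{18} ≡ 1 (mod 19). 21 ≡ 3 (mod 18). So (-10)^{21} ≡ (-10)^{3} ≡ 7 (mod 19)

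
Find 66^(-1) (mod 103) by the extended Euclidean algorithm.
Extended GCD: 66(-39) + 103(25) = 1. So 66^(-1) ≡ -39 ≡ 64 (mod 103). Verify: 66 × 64 = 4224 ≡ 1 (mod 103)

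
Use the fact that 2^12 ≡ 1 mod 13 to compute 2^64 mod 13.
By Fermat: 2^{12} ≡ 1 mod 13. 64 = 5×12 + 4. So 2^{64} ≡ 2^{4} ≡ 3 mod 13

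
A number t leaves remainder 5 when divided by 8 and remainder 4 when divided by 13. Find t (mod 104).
M = 8 × 13 = 104. M₁ = 13, y₁ ≡ 5 (mod 8). M₂ = 8, y₂ ≡ 5 (mod 13). t = 5×13×5 + 4×8×5 ≡ 69 (mod 104)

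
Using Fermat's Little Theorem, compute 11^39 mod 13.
By Fermat: 11^{12} ≡ 1 (mod 13). 39 = 3×12 + 3. So 11^{39} ≡ 11^{3} ≡ 5 (mod 13)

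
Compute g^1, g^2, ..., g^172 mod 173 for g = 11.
11^1, 11^2, ..., 11^{172} mod 173: [11, 121, 120, 109, 161, 41, 105, 117, 76, 144, 27, 124, 153, 126, 2, 22, 69, 67, 45, 149, 82, 37, 61, 152, 115, 54, 75, 133, 79, 4, 44, 138, 134, 90, 125, 164, 74, 122, 131, 57, 108, 150, 93, 158, 8, 88, 103, 95, 7, 77, 155, 148, 71, 89, 114, 43, 127, 13, 143, 16, 3, 33, 17, 14, 154, 137, 123, 142, 5, 55, 86, 81, 26, 113, 32, 6, 66, 34, 28, 135, 101, 73, 111, 10, 110, 172, 162, 52, 53, 64, 12, 132, 68, 56, 97, 29, 146, 49, 20, 47, 171, 151, 104, 106, 128, 24, 91, 136, 112, 21, 58, 119, 98, 40, 94, 169, 129, 35, 39, 83, 48, 9, 99, 51, 42, 116, 65, 23, 80, 15, 165, 85, 70, 78, 166, 96, 18, 25, 102, 84, 59, 130, 46, 160, 30, 157, 170, 140, 156, 159, 19, 36, 50, 31, 168, 118, 87, 92, 147, 60, 141, 167, 107, 139, 145, 38, 72, 100, 62, 163, 63, 1]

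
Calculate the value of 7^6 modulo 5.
Using Fermat: 7^{4} ≡ 1 mod 5. 6 ≡ 2 mod 4. So 7^{6} ≡ 7^{2} ≡ 4 mod 5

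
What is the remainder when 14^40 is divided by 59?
By repeated squaring mod 59: 14^{1}≡14, 14^{2}≡19, 14^{4}≡7, 14^{8}≡49, 14^{16}≡41, 14^{32}≡29. Then 14^{40} = 14^{32+8} ≡ 29 × 49 ≡ 5 mod 59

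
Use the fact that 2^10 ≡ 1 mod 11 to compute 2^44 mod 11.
By Fermat: 2^{10} ≡ 1 mod 11. 44 = 4×10 + 4. So 2^{44} ≡ 2^{4} ≡ 5 mod 11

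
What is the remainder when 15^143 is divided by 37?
Using Fermat: 15^{36} ≡ 1 (mod 37). 143 ≡ 35 (mod 36). So 15^{143} ≡ 15^{35} ≡ 5 (mod 37)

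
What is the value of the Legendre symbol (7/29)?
(7/29) = 7^{14} mod 29 = 1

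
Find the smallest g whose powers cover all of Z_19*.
g = 2. Powers: [2, 4, 8, 16, 13, 7, 14, 9, 18, 17, ...] generates all 18 non-zero residues.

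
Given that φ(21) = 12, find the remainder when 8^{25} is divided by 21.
By Euler: 8^{12} ≡ 1 (mod 21) since gcd(8, 21) = 1. 25 = 2×12 + 1. So 8^{25} ≡ 8^{1} ≡ 8 (mod 21)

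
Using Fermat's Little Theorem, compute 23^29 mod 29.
By Fermat: 23^{28} ≡ 1 mod 29. So 23^{29} = 23^{28} · 23^{1} ≡ 23^{1} ≡ 23 mod 29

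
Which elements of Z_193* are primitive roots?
There are φ(192) = 64 primitive roots mod 193: {5, 10, 15, 17, 19, 22, 26, 30, 34, 37, 38, 40, 41, 44, 45, 47, 51, 52, 53, 57, 58, 61, 66, 70, 73, 77, 78, 79, 80, 82, 90, 91, 102, 103, 111, 113, 114, 115, 116, 120, 123, 127, 132, 135, 136, 140, 141, 142, 146, 148, 149, 152, 153, 155, 156, 159, 163, 167, 171, 174, 176, 178, 183, 188}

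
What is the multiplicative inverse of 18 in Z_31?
Since 31 is prime, by Fermat 18^(-1) ≡ 18^{29} ≡ 19 (mod 31). Verify: 18 × 19 = 342 ≡ 1 (mod 31)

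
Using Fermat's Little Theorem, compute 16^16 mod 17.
By Fermat's Little Theorem, 16^{16} ≡ 1 mod 17 since 17 is prime and gcd(16, 17) = 1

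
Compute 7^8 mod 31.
By repeated squaring mod 31: 7^{1}≡7, 7^{2}≡18, 7^{4}≡14, 7^{8}≡10. So 7^{8} ≡ 10 mod 31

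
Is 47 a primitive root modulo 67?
47^{33} ≡ 1 mod 67 and 33 < 66, so ord_67(47) = 33 ≠ 66 and 47 is not a primitive root.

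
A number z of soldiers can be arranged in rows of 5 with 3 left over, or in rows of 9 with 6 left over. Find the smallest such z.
M = 5 × 9 = 45. M₁ = 9, y₁ ≡ 4 mod 5. M₂ = 5, y₂ ≡ 2 mod 9. z = 3×9×4 + 6×5×2 ≡ 33 mod 45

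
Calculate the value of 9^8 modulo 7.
Using Fermat: 9^{6} ≡ 1 (mod 7). 8 ≡ 2 (mod 6). So 9^{8} ≡ 9^{2} ≡ 4 (mod 7)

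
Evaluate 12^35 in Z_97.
By repeated squaring (mod 97): 12^{1}≡12, 12^{2}≡47, 12^{4}≡75, 12^{8}≡96, 12^{16}≡1, 12^{32}≡1. Then 12^{35} = 12^{32+2+1} ≡ 1 × 47 × 12 ≡ 79 (mod 97)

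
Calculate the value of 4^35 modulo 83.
By repeated squaring (mod 83): 4^{1}≡4, 4^{2}≡16, 4^{4}≡7, 4^{8}≡49, 4^{16}≡77, 4^{32}≡36. Then 4^{35} = 4^{32+2+1} ≡ 36 × 16 × 4 ≡ 63 (mod 83)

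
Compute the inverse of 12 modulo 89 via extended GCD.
Extended GCD: 12(-37) + 89(5) = 1. So 12^(-1) ≡ -37 ≡ 52 mod 89. Verify: 12 × 52 = 624 ≡ 1 mod 89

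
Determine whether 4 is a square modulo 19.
By Euler's criterion: 4^{9} ≡ 1 (mod 19). Since this equals 1, 4 is a QR.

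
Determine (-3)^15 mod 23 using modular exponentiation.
By repeated squaring (mod 23): (-3)^{1}≡20, (-3)^{2}≡9, (-3)^{4}≡12, (-3)^{8}≡6. Then (-3)^{15} = (-3)^{8+4+2+1} ≡ 6 × 12 × 9 × 20 ≡ 11 (mod 23)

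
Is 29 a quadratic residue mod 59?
By Euler's criterion: 29^{29} ≡ 1 mod 59. Since this equals 1, 29 is a QR.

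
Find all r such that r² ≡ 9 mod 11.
The square roots of 9 mod 11 are 3 and 8. Verify: 3² = 9 ≡ 9 mod 11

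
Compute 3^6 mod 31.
By repeated squaring (mod 31): 3^{1}≡3, 3^{2}≡9, 3^{4}≡19. Then 3^{6} = 3^{4+2} ≡ 19 × 9 ≡ 16 (mod 31)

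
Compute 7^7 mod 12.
By repeated squaring mod 12: 7^{1}≡7, 7^{2}≡1, 7^{4}≡1. Then 7^{7} = 7^{4+2+1} ≡ 1 × 1 × 7 ≡ 7 mod 12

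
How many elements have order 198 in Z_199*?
A prime p has φ(p-1) primitive roots; here φ(198) = 60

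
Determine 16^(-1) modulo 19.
Since 19 is prime, by Fermat 16^(-1) ≡ 16^{17} ≡ 6 (mod 19). Verify: 16 × 6 = 96 ≡ 1 (mod 19)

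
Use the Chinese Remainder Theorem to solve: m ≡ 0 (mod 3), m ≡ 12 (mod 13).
M = 3 × 13 = 39. M₁ = 13, y₁ ≡ 1 (mod 3). M₂ = 3, y₂ ≡ 9 (mod 13). m = 0×13×1 + 12×3×9 ≡ 12 (mod 39)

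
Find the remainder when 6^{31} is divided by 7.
By Fermat: 6^{6} ≡ 1 (mod 7). 31 = 5×6 + 1. So 6^{31} ≡ 6^{1} ≡ 6 (mod 7)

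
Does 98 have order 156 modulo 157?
98^{52} ≡ 1 mod 157 and 52 < 156, so ord_157(98) = 52 ≠ 156 and 98 is not a primitive root.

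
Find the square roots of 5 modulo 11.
The square roots of 5 mod 11 are 4 and 7. Verify: 4² = 16 ≡ 5 mod 11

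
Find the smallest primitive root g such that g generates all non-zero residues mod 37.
g = 2. Powers: [2, 4, 8, 16, 32, 27, 17, 34, ...] generates all 36 non-zero residues.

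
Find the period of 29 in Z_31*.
Powers of 29 mod 31: 29^1≡29, 29^2≡4, 29^3≡23, 29^4≡16, 29^5≡30, 29^6≡2, 29^7≡27, 29^8≡8, 29^9≡15, 29^10≡1. ord_31(29) = 10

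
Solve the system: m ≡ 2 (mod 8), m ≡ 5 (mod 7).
M = 8 × 7 = 56. M₁ = 7, y₁ ≡ 7 (mod 8). M₂ = 8, y₂ ≡ 1 (mod 7). m = 2×7×7 + 5×8×1 ≡ 26 (mod 56)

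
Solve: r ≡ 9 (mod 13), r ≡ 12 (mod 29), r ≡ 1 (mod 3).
M = 13 × 29 × 3 = 1131. M₁ = 87, y₁ ≡ 3 (mod 13). M₂ = 39, y₂ ≡ 3 (mod 29). M₃ = 377, y₃ ≡ 2 (mod 3). r = 9×87×3 + 12×39×3 + 1×377×2 ≡ 1114 (mod 1131)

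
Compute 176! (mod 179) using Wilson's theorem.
(178)! = (176)! × (177) × (178) ≡ -1 (mod 179). So (176)! ≡ -1 × [(178)(177)]^(-1) ≡ 89 (mod 179)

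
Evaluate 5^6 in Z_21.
By repeated squaring (mod 21): 5^{1}≡5, 5^{2}≡4, 5^{4}≡16. Then 5^{6} = 5^{4+2} ≡ 16 × 4 ≡ 1 (mod 21)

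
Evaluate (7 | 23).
(7/23) = 7^{11} mod 23 = -1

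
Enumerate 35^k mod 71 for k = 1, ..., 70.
35^1, 35^2, ..., 35^{70} mod 71: [35, 18, 62, 40, 51, 10, 66, 38, 52, 45, 13, 29, 21, 25, 23, 24, 59, 6, 68, 37, 17, 27, 22, 60, 41, 15, 28, 57, 7, 32, 55, 8, 67, 2, 70, 36, 53, 9, 31, 20, 61, 5, 33, 19, 26, 58, 42, 50, 46, 48, 47, 12, 65, 3, 34, 54, 44, 49, 11, 30, 56, 43, 14, 64, 39, 16, 63, 4, 69, 1]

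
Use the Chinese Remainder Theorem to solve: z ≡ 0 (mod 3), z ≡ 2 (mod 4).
M = 3 × 4 = 12. M₁ = 4, y₁ ≡ 1 (mod 3). M₂ = 3, y₂ ≡ 3 (mod 4). z = 0×4×1 + 2×3×3 ≡ 6 (mod 12)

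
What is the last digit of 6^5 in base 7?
By repeated squaring (mod 7): 6^{1}≡6, 6^{2}≡1, 6^{4}≡1. Then 6^{5} = 6^{4+1} ≡ 1 × 6 ≡ 6 (mod 7)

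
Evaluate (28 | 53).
(28/53) = 28^{26} mod 53 = 1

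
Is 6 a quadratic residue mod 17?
By Euler's criterion: 6^{8} ≡ 16 mod 17. Since this equals -1 (≡ 16), 6 is not a QR.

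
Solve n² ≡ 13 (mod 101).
The square roots of 13 mod 101 are 66 and 35. Verify: 66² = 4356 ≡ 13 (mod 101)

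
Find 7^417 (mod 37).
Using Fermat: 7^{36} ≡ 1 (mod 37). 417 ≡ 21 (mod 36). So 7^{417} ≡ 7^{21} ≡ 10 (mod 37)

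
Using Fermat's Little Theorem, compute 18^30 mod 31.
By Fermat's Little Theorem, 18^{30} ≡ 1 mod 31 since 31 is prime and gcd(18, 31) = 1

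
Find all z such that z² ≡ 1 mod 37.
The square roots of 1 mod 37 are 1 and 36. Verify: 1² = 1 ≡ 1 mod 37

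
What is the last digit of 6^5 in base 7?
By repeated squaring mod 7: 6^{1}≡6, 6^{2}≡1, 6^{4}≡1. Then 6^{5} = 6^{4+1} ≡ 1 × 6 ≡ 6 mod 7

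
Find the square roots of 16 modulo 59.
The square roots of 16 mod 59 are 4 and 55. Verify: 4² = 16 ≡ 16 (mod 59)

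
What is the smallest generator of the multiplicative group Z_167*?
g = 5. Powers: [5, 25, 125, 124, 119, 94, ...] generates all 166 non-zero residues.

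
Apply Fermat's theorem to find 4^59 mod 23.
By Fermat: 4^{22} ≡ 1 mod 23. 59 = 2×22 + 15. So 4^{59} ≡ 4^{15} ≡ 3 mod 23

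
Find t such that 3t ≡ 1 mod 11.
Since 11 is prime, by Fermat 3^(-1) ≡ 3^{9} ≡ 4 mod 11. Verify: 3 × 4 = 12 ≡ 1 mod 11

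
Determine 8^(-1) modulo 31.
Since 31 is prime, by Fermat 8^(-1) ≡ 8^{29} ≡ 4 (mod 31). Verify: 8 × 4 = 32 ≡ 1 (mod 31)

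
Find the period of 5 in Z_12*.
Powers of 5 mod 12: 5^1≡5, 5^2≡1. Order = 2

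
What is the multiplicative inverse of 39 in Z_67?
Since 67 is prime, by Fermat 39^(-1) ≡ 39^{65} ≡ 55 (mod 67). Verify: 39 × 55 = 2145 ≡ 1 (mod 67)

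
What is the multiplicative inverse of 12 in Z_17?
Since 17 is prime, by Fermat 12^(-1) ≡ 12^{15} ≡ 10 (mod 17). Verify: 12 × 10 = 120 ≡ 1 (mod 17)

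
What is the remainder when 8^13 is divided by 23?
By repeated squaring (mod 23): 8^{1}≡8, 8^{2}≡18, 8^{4}≡2, 8^{8}≡4. Then 8^{13} = 8^{8+4+1} ≡ 4 × 2 × 8 ≡ 18 (mod 23)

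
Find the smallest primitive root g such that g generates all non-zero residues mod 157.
g = 5. Powers: [5, 25, 125, 154, 142, 82, 96, 9, 45, 68, ...] generates all 156 non-zero residues.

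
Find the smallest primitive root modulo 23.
g = 5. Powers: [5, 2, 10, 4, 20, 8, 17, ...] generates all 22 non-zero residues.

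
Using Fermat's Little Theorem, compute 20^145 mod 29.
By Fermat: 20^{28} ≡ 1 (mod 29). 145 = 5×28 + 5. So 20^{145} ≡ 20^{5} ≡ 24 (mod 29)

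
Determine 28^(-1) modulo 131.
Since 131 is prime, by Fermat 28^(-1) ≡ 28^{129} ≡ 117 (mod 131). Verify: 28 × 117 = 3276 ≡ 1 (mod 131)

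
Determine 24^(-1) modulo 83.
Since 83 is prime, by Fermat 24^(-1) ≡ 24^{81} ≡ 45 mod 83. Verify: 24 × 45 = 1080 ≡ 1 mod 83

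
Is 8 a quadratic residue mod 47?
By Euler's criterion: 8^{23} ≡ 1 mod 47. Since this equals 1, 8 is a QR.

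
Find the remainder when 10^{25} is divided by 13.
By Fermat: 10^{12} ≡ 1 (mod 13). 25 = 2×12 + 1. So 10^{25} ≡ 10^{1} ≡ 10 (mod 13)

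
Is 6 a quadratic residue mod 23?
By Euler's criterion: 6^{11} ≡ 1 (mod 23). Since this equals 1, 6 is a QR.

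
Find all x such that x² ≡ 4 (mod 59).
The square roots of 4 mod 59 are 57 and 2. Verify: 57² = 3249 ≡ 4 (mod 59)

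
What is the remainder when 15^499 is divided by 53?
Using Fermat: 15^{52} ≡ 1 (mod 53). 499 ≡ 31 (mod 52). So 15^{499} ≡ 15^{31} ≡ 44 (mod 53)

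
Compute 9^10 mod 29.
By repeated squaring (mod 29): 9^{1}≡9, 9^{2}≡23, 9^{4}≡7, 9^{8}≡20. Then 9^{10} = 9^{8+2} ≡ 20 × 23 ≡ 25 (mod 29)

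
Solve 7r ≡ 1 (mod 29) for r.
Since 29 is prime, by Fermat 7^(-1) ≡ 7^{27} ≡ 25 (mod 29). Verify: 7 × 25 = 175 ≡ 1 (mod 29)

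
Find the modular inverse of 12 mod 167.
Since 167 is prime, by Fermat 12^(-1) ≡ 12^{165} ≡ 14 mod 167. Verify: 12 × 14 = 168 ≡ 1 mod 167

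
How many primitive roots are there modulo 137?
Number of primitive roots mod 137 = φ(p-1) = φ(136) = 64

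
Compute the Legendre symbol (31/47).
(31/47) = 31^{23} mod 47 = -1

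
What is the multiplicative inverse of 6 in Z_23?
Since 23 is prime, by Fermat 6^(-1) ≡ 6^{21} ≡ 4 mod 23. Verify: 6 × 4 = 24 ≡ 1 mod 23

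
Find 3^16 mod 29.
By repeated squaring mod 29: 3^{1}≡3, 3^{2}≡9, 3^{4}≡23, 3^{8}≡7, 3^{16}≡20. So 3^{16} ≡ 20 mod 29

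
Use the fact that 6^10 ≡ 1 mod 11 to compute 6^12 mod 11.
By Fermat: 6^{10} ≡ 1 mod 11. So 6^{12} = 6^{10} · 6^{2} ≡ 6^{2} ≡ 3 mod 11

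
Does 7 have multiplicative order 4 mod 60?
Powers of 7 mod 60: 7^1≡7, 7^2≡49, 7^3≡43, 7^4≡1. First k with 7^k≡1 is k=4. Yes, ord_60(7) = 4.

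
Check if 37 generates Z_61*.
37^{20} ≡ 1 mod 61 and 20 < 60, so ord_61(37) = 20 ≠ 60 and 37 is not a primitive root.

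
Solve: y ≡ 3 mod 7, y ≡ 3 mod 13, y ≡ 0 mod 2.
M = 7 × 13 × 2 = 182. M₁ = 26, y₁ ≡ 3 mod 7. M₂ = 14, y₂ ≡ 1 mod 13. M₃ = 91, y₃ ≡ 1 mod 2. y = 3×26×3 + 3×14×1 + 0×91×1 ≡ 94 mod 182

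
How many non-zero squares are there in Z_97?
Exactly half the non-zero residues mod a prime are QRs: (97-1)/2 = 48.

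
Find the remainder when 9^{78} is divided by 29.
By Fermat: 9^{28} ≡ 1 (mod 29). 78 = 2×28 + 22. So 9^{78} ≡ 9^{22} ≡ 20 (mod 29)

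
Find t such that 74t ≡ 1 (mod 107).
Since 107 is prime, by Fermat 74^(-1) ≡ 74^{105} ≡ 94 (mod 107). Verify: 74 × 94 = 6956 ≡ 1 (mod 107)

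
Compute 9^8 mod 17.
By repeated squaring mod 17: 9^{1}≡9, 9^{2}≡13, 9^{4}≡16, 9^{8}≡1. So 9^{8} ≡ 1 mod 17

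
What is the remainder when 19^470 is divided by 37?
Using Fermat: 19^{36} ≡ 1 mod 37. 470 ≡ 2 mod 36. So 19^{470} ≡ 19^{2} ≡ 28 mod 37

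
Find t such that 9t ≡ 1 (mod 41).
Since 41 is prime, by Fermat 9^(-1) ≡ 9^{39} ≡ 32 (mod 41). Verify: 9 × 32 = 288 ≡ 1 (mod 41)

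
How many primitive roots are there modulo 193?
There are φ(193-1) = φ(192) = 64 primitive roots modulo 193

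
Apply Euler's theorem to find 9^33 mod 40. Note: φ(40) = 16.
By Euler: 9^{16} ≡ 1 mod 40 since gcd(9, 40) = 1. 33 = 2×16 + 1. So 9^{33} ≡ 9^{1} ≡ 9 mod 40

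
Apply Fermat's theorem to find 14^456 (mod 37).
By Fermat: 14^{36} ≡ 1 (mod 37). 456 ≡ 24 (mod 36). So 14^{456} ≡ 14^{24} ≡ 1 (mod 37)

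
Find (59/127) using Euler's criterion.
(59/127) = 59^{63} mod 127 = -1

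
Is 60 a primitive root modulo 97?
ord_97(60) divides 96. For each prime q|96: 60^{48}≡96, 60^{32}≡35, none ≡ 1. So 60 has order 96 and is a primitive root mod 97.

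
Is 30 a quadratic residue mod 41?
By Euler's criterion: 30^{20} ≡ 40 mod 41. Since this equals -1 (≡ 40), 30 is not a QR.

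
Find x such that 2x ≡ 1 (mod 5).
Since 5 is prime, by Fermat 2^(-1) ≡ 2^{3} ≡ 3 (mod 5). Verify: 2 × 3 = 6 ≡ 1 (mod 5)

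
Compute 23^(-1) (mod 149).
Since 149 is prime, by Fermat 23^(-1) ≡ 23^{147} ≡ 13 (mod 149). Verify: 23 × 13 = 299 ≡ 1 (mod 149)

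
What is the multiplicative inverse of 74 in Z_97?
Since 97 is prime, by Fermat 74^(-1) ≡ 74^{95} ≡ 59 mod 97. Verify: 74 × 59 = 4366 ≡ 1 mod 97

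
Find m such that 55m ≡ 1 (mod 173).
Since 173 is prime, by Fermat 55^(-1) ≡ 55^{171} ≡ 151 (mod 173). Verify: 55 × 151 = 8305 ≡ 1 (mod 173)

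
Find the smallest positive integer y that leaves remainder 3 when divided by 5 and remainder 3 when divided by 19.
M = 5 × 19 = 95. M₁ = 19, y₁ ≡ 4 mod 5. M₂ = 5, y₂ ≡ 4 mod 19. y = 3×19×4 + 3×5×4 ≡ 3 mod 95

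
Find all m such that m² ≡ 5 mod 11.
The square roots of 5 mod 11 are 4 and 7. Verify: 4² = 16 ≡ 5 mod 11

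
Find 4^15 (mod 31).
By repeated squaring (mod 31): 4^{1}≡4, 4^{2}≡16, 4^{4}≡8, 4^{8}≡2. Then 4^{15} = 4^{8+4+2+1} ≡ 2 × 8 × 16 × 4 ≡ 1 (mod 31)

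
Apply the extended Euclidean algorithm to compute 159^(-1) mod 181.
Extended GCD: 159(74) + 181(-65) = 1. So 159^(-1) ≡ 74 (mod 181). Verify: 159 × 74 = 11766 ≡ 1 (mod 181)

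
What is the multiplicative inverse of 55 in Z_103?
Since 103 is prime, by Fermat 55^(-1) ≡ 55^{101} ≡ 15 (mod 103). Verify: 55 × 15 = 825 ≡ 1 (mod 103)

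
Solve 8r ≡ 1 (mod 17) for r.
Since 17 is prime, by Fermat 8^(-1) ≡ 8^{15} ≡ 15 (mod 17). Verify: 8 × 15 = 120 ≡ 1 (mod 17)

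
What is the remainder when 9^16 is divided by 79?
By repeated squaring (mod 79): 9^{1}≡9, 9^{2}≡2, 9^{4}≡4, 9^{8}≡16, 9^{16}≡19. So 9^{16} ≡ 19 (mod 79)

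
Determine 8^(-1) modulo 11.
Since 11 is prime, by Fermat 8^(-1) ≡ 8^{9} ≡ 7 (mod 11). Verify: 8 × 7 = 56 ≡ 1 (mod 11)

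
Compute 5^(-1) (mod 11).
Since 11 is prime, by Fermat 5^(-1) ≡ 5^{9} ≡ 9 (mod 11). Verify: 5 × 9 = 45 ≡ 1 (mod 11)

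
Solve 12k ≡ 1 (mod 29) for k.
Since 29 is prime, by Fermat 12^(-1) ≡ 12^{27} ≡ 17 (mod 29). Verify: 12 × 17 = 204 ≡ 1 (mod 29)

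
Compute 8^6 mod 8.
By repeated squaring (mod 8): 8^{1}≡0, 8^{2}≡0, 8^{4}≡0. Then 8^{6} = 8^{4+2} ≡ 0 × 0 ≡ 0 (mod 8)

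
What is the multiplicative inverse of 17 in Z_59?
Since 59 is prime, by Fermat 17^(-1) ≡ 17^{57} ≡ 7 mod 59. Verify: 17 × 7 = 119 ≡ 1 mod 59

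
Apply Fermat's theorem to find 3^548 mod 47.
By Fermat: 3^{46} ≡ 1 mod 47. 548 ≡ 42 mod 46. So 3^{548} ≡ 3^{42} ≡ 18 mod 47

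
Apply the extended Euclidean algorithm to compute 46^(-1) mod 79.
Extended GCD: 46(-12) + 79(7) = 1. So 46^(-1) ≡ -12 ≡ 67 (mod 79). Verify: 46 × 67 = 3082 ≡ 1 (mod 79)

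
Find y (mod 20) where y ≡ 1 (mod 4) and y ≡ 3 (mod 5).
M = 4 × 5 = 20. M₁ = 5, y₁ ≡ 1 (mod 4). M₂ = 4, y₂ ≡ 4 (mod 5). y = 1×5×1 + 3×4×4 ≡ 13 (mod 20)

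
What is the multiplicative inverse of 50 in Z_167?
Since 167 is prime, by Fermat 50^(-1) ≡ 50^{165} ≡ 157 (mod 167). Verify: 50 × 157 = 7850 ≡ 1 (mod 167)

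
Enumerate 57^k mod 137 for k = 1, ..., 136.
57^1, 57^2, ..., 57^{136} mod 137: [57, 98, 106, 14, 113, 2, 114, 59, 75, 28, 89, 4, 91, 118, 13, 56, 41, 8, 45, 99, 26, 112, 82, 16, 90, 61, 52, 87, 27, 32, 43, 122, 104, 37, 54, 64, 86, 107, 71, 74, 108, 128, 35, 77, 5, 11, 79, 119, 70, 17, 10, 22, 21, 101, 3, 34, 20, 44, 42, 65, 6, 68, 40, 88, 84, 130, 12, 136, 80, 39, 31, 123, 24, 135, 23, 78, 62, 109, 48, 133, 46, 19, 124, 81, 96, 129, 92, 38, 111, 25, 55, 121, 47, 76, 85, 50, 110, 105, 94, 15, 33, 100, 83, 73, 51, 30, 66, 63, 29, 9, 102, 60, 132, 126, 58, 18, 67, 120, 127, 115, 116, 36, 134, 103, 117, 93, 95, 72, 131, 69, 97, 49, 53, 7, 125, 1]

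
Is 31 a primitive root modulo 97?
31^{48} ≡ 1 mod 97 and 48 < 96, so ord_97(31) = 48 ≠ 96 and 31 is not a primitive root.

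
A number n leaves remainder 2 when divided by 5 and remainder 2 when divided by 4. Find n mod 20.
M = 5 × 4 = 20. M₁ = 4, y₁ ≡ 4 mod 5. M₂ = 5, y₂ ≡ 1 mod 4. n = 2×4×4 + 2×5×1 ≡ 2 mod 20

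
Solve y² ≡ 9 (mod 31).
The square roots of 9 mod 31 are 28 and 3. Verify: 28² = 784 ≡ 9 (mod 31)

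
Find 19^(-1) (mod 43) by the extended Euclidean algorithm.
Extended GCD: 19(-9) + 43(4) = 1. So 19^(-1) ≡ -9 ≡ 34 (mod 43). Verify: 19 × 34 = 646 ≡ 1 (mod 43)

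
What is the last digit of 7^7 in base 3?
Using Fermat: 7^{2} ≡ 1 (mod 3). 7 ≡ 1 (mod 2). So 7^{7} ≡ 7^{1} ≡ 1 (mod 3)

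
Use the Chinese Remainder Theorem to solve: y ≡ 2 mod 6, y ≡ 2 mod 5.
M = 6 × 5 = 30. M₁ = 5, y₁ ≡ 5 mod 6. M₂ = 6, y₂ ≡ 1 mod 5. y = 2×5×5 + 2×6×1 ≡ 2 mod 30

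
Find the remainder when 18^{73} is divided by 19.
By Fermat: 18^{18} ≡ 1 (mod 19). 73 = 4×18 + 1. So 18^{73} ≡ 18^{1} ≡ 18 (mod 19)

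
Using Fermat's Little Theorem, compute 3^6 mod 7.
By Fermat's Little Theorem, 3^{6} ≡ 1 (mod 7) since 7 is prime and gcd(3, 7) = 1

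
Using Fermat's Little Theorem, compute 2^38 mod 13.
By Fermat: 2^{12} ≡ 1 mod 13. 38 = 3×12 + 2. So 2^{38} ≡ 2^{2} ≡ 4 mod 13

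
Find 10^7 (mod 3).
Using Fermat: 10^{2} ≡ 1 (mod 3). 7 ≡ 1 (mod 2). So 10^{7} ≡ 10^{1} ≡ 1 (mod 3)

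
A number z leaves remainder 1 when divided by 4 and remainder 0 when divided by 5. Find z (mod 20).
M = 4 × 5 = 20. M₁ = 5, y₁ ≡ 1 (mod 4). M₂ = 4, y₂ ≡ 4 (mod 5). z = 1×5×1 + 0×4×4 ≡ 5 (mod 20)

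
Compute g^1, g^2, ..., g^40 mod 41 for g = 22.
22^1, 22^2, ..., 22^{40} mod 41: [22, 33, 29, 23, 14, 21, 11, 37, 35, 32, 7, 31, 26, 39, 38, 16, 24, 36, 13, 40, 19, 8, 12, 18, 27, 20, 30, 4, 6, 9, 34, 10, 15, 2, 3, 25, 17, 5, 28, 1]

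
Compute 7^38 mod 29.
Using Fermat: 7^{28} ≡ 1 mod 29. 38 ≡ 10 mod 28. So 7^{38} ≡ 7^{10} ≡ 24 mod 29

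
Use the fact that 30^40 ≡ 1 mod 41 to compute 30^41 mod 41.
By Fermat: 30^{40} ≡ 1 mod 41. So 30^{41} = 30^{40} · 30^{1} ≡ 30^{1} ≡ 30 mod 41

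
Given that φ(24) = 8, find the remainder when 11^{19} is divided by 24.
By Euler: 11^{8} ≡ 1 mod 24 since gcd(11, 24) = 1. 19 = 2×8 + 3. So 11^{19} ≡ 11^{3} ≡ 11 mod 24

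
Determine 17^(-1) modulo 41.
Since 41 is prime, by Fermat 17^(-1) ≡ 17^{39} ≡ 29 (mod 41). Verify: 17 × 29 = 493 ≡ 1 (mod 41)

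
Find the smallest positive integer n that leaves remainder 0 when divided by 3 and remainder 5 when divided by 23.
M = 3 × 23 = 69. M₁ = 23, y₁ ≡ 2 mod 3. M₂ = 3, y₂ ≡ 8 mod 23. n = 0×23×2 + 5×3×8 ≡ 51 mod 69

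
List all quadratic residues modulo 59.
Quadratic residues modulo 59: {1, 3, 4, 5, 7, 9, 12, 15, 16, 17, 19, 20, 21, 22, 25, 26, 27, 28, 29, 35, 36, 41, 45, 46, 48, 49, 51, 53, 57}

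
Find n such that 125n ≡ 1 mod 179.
Since 179 is prime, by Fermat 125^(-1) ≡ 125^{177} ≡ 116 mod 179. Verify: 125 × 116 = 14500 ≡ 1 mod 179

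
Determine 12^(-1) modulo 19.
Since 19 is prime, by Fermat 12^(-1) ≡ 12^{17} ≡ 8 (mod 19). Verify: 12 × 8 = 96 ≡ 1 (mod 19)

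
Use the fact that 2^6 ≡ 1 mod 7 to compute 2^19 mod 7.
By Fermat: 2^{6} ≡ 1 mod 7. 19 = 3×6 + 1. So 2^{19} ≡ 2^{1} ≡ 2 mod 7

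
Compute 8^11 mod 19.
By repeated squaring mod 19: 8^{1}≡8, 8^{2}≡7, 8^{4}≡11, 8^{8}≡7. Then 8^{11} = 8^{8+2+1} ≡ 7 × 7 × 8 ≡ 12 mod 19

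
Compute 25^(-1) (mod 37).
Since 37 is prime, by Fermat 25^(-1) ≡ 25^{35} ≡ 3 (mod 37). Verify: 25 × 3 = 75 ≡ 1 (mod 37)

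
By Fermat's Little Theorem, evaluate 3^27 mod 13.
By Fermat: 3^{12} ≡ 1 (mod 13). 27 = 2×12 + 3. So 3^{27} ≡ 3^{3} ≡ 1 (mod 13)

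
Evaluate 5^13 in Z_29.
By repeated squaring (mod 29): 5^{1}≡5, 5^{2}≡25, 5^{4}≡16, 5^{8}≡24. Then 5^{13} = 5^{8+4+1} ≡ 24 × 16 × 5 ≡ 6 (mod 29)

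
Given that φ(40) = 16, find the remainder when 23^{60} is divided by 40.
By Euler: 23^{16} ≡ 1 (mod 40) since gcd(23, 40) = 1. 60 = 3×16 + 12. So 23^{60} ≡ 23^{12} ≡ 1 (mod 40)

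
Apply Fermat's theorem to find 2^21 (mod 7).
By Fermat: 2^{6} ≡ 1 (mod 7). 21 = 3×6 + 3. So 2^{21} ≡ 2^{3} ≡ 1 (mod 7)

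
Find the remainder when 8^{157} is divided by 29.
By Fermat: 8^{28} ≡ 1 mod 29. 157 = 5×28 + 17. So 8^{157} ≡ 8^{17} ≡ 10 mod 29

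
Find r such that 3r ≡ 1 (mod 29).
Since 29 is prime, by Fermat 3^(-1) ≡ 3^{27} ≡ 10 (mod 29). Verify: 3 × 10 = 30 ≡ 1 (mod 29)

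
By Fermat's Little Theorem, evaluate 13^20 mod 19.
By Fermat: 13^{18} ≡ 1 (mod 19). So 13^{20} = 13^{18} · 13^{2} ≡ 13^{2} ≡ 17 (mod 19)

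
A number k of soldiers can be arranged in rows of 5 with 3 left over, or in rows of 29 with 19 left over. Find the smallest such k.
M = 5 × 29 = 145. M₁ = 29, y₁ ≡ 4 mod 5. M₂ = 5, y₂ ≡ 6 mod 29. k = 3×29×4 + 19×5×6 ≡ 48 mod 145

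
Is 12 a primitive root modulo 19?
12^{6} ≡ 1 (mod 19) and 6 < 18, so ord_19(12) = 6 ≠ 18 and 12 is not a primitive root.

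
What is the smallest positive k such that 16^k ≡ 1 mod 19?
Powers of 16 mod 19: 16^1≡16, 16^2≡9, 16^3≡11, 16^4≡5, 16^5≡4, 16^6≡7, 16^7≡17, 16^8≡6, 16^9≡1. ord_19(16) = 9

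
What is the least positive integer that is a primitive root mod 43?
g = 3. Powers: [3, 9, 27, 38, 28, 41, 37, 25, ...] generates all 42 non-zero residues.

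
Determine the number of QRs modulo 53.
The squaring map on Z_53* is 2-to-1, so there are (52)/2 = 26 QRs.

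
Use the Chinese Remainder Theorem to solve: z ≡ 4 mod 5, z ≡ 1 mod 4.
M = 5 × 4 = 20. M₁ = 4, y₁ ≡ 4 mod 5. M₂ = 5, y₂ ≡ 1 mod 4. z = 4×4×4 + 1×5×1 ≡ 9 mod 20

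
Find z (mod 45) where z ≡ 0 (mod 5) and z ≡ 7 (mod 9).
M = 5 × 9 = 45. M₁ = 9, y₁ ≡ 4 (mod 5). M₂ = 5, y₂ ≡ 2 (mod 9). z = 0×9×4 + 7×5×2 ≡ 25 (mod 45)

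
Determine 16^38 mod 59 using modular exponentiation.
By repeated squaring (mod 59): 16^{1}≡16, 16^{2}≡20, 16^{4}≡46, 16^{8}≡51, 16^{16}≡5, 16^{32}≡25. Then 16^{38} = 16^{32+4+2} ≡ 25 × 46 × 20 ≡ 49 (mod 59)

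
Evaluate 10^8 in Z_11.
By repeated squaring (mod 11): 10^{1}≡10, 10^{2}≡1, 10^{4}≡1, 10^{8}≡1. So 10^{8} ≡ 1 (mod 11)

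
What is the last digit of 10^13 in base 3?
Using Fermat: 10^{2} ≡ 1 mod 3. 13 ≡ 1 mod 2. So 10^{13} ≡ 10^{1} ≡ 1 mod 3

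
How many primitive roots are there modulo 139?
Number of primitive roots mod 139 = φ(p-1) = φ(138) = 44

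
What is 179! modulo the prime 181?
(180)! = (179)! × (180) ≡ -1 mod 181. So (179)! ≡ -1 × (180)^(-1) ≡ (-1)×(-1) = 1 mod 181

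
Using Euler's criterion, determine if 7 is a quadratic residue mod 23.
By Euler's criterion: 7^{11} ≡ 22 (mod 23). Since this equals -1 (≡ 22), 7 is not a QR.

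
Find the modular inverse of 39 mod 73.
Since 73 is prime, by Fermat 39^(-1) ≡ 39^{71} ≡ 15 (mod 73). Verify: 39 × 15 = 585 ≡ 1 (mod 73)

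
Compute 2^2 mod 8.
2^{2} = 4 ≡ 4 (mod 8)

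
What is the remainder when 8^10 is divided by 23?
By repeated squaring (mod 23): 8^{1}≡8, 8^{2}≡18, 8^{4}≡2, 8^{8}≡4. Then 8^{10} = 8^{8+2} ≡ 4 × 18 ≡ 3 (mod 23)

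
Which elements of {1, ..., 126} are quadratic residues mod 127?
Squares in Z_127*: {1, 2, 4, 8, 9, 11, 13, 15, 16, 17, 18, 19, 21, 22, 25, 26, 30, 31, 32, 34, 35, 36, 37, 38, 41, 42, 44, 47, 49, 50, 52, 60, 61, 62, 64, 68, 69, 70, 71, 72, 73, 74, 76, 79, 81, 82, 84, 87, 88, 94, 98, 99, 100, 103, 104, 107, 113, 115, 117, 120, 121, 122, 124}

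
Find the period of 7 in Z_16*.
Powers of 7 mod 16: 7^1≡7, 7^2≡1. ord_16(7) = 2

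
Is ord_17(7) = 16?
Powers of 7 mod 17: 7^1≡7, 7^2≡15, 7^3≡3, 7^4≡4, 7^5≡11, 7^6≡9, 7^7≡12, 7^8≡16, 7^9≡10, 7^10≡2, 7^11≡14, 7^12≡13, 7^13≡6, 7^14≡8, 7^15≡5, 7^16≡1. First k with 7^k≡1 is k=16. Yes, ord_17(7) = 16.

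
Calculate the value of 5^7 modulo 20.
By repeated squaring mod 20: 5^{1}≡5, 5^{2}≡5, 5^{4}≡5. Then 5^{7} = 5^{4+2+1} ≡ 5 × 5 × 5 ≡ 5 mod 20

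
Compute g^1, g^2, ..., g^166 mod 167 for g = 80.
80^1, 80^2, ..., 80^{166} mod 167: [80, 54, 145, 77, 148, 150, 143, 84, 40, 27, 156, 122, 74, 75, 155, 42, 20, 97, 78, 61, 37, 121, 161, 21, 10, 132, 39, 114, 102, 144, 164, 94, 5, 66, 103, 57, 51, 72, 82, 47, 86, 33, 135, 112, 109, 36, 41, 107, 43, 100, 151, 56, 138, 18, 104, 137, 105, 50, 159, 28, 69, 9, 52, 152, 136, 25, 163, 14, 118, 88, 26, 76, 68, 96, 165, 7, 59, 44, 13, 38, 34, 48, 166, 87, 113, 22, 90, 19, 17, 24, 83, 127, 140, 11, 45, 93, 92, 12, 125, 147, 70, 89, 106, 130, 46, 6, 146, 157, 35, 128, 53, 65, 23, 3, 73, 162, 101, 64, 110, 116, 95, 85, 120, 81, 134, 32, 55, 58, 131, 126, 60, 124, 67, 16, 111, 29, 149, 63, 30, 62, 117, 8, 139, 98, 158, 115, 15, 31, 142, 4, 153, 49, 79, 141, 91, 99, 71, 2, 160, 108, 123, 154, 129, 133, 119, 1]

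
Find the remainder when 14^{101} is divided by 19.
By Fermat: 14^{18} ≡ 1 (mod 19). 101 = 5×18 + 11. So 14^{101} ≡ 14^{11} ≡ 13 (mod 19)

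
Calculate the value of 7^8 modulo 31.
By repeated squaring (mod 31): 7^{1}≡7, 7^{2}≡18, 7^{4}≡14, 7^{8}≡10. So 7^{8} ≡ 10 (mod 31)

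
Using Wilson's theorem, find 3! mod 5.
(4)! = (3)! × (4) ≡ -1 mod 5. So (3)! ≡ -1 × (4)^(-1) ≡ (-1)×(-1) = 1 mod 5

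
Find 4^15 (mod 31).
By repeated squaring (mod 31): 4^{1}≡4, 4^{2}≡16, 4^{4}≡8, 4^{8}≡2. Then 4^{15} = 4^{8+4+2+1} ≡ 2 × 8 × 16 × 4 ≡ 1 (mod 31)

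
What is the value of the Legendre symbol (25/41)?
(25/41) = 25^{20} mod 41 = 1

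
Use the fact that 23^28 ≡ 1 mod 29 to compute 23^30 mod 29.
By Fermat: 23^{28} ≡ 1 mod 29. So 23^{30} = 23^{28} · 23^{2} ≡ 23^{2} ≡ 7 mod 29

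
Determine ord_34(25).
Powers of 25 mod 34: 25^1≡25, 25^2≡13, 25^3≡19, 25^4≡33, 25^5≡9, 25^6≡21, 25^7≡15, 25^8≡1. So the order of 25 is 8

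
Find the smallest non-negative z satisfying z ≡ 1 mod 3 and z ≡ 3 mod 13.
M = 3 × 13 = 39. M₁ = 13, y₁ ≡ 1 mod 3. M₂ = 3, y₂ ≡ 9 mod 13. z = 1×13×1 + 3×3×9 ≡ 16 mod 39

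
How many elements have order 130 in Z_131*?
There are φ(131-1) = φ(130) = 48 primitive roots modulo 131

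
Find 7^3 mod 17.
7^{3} = 343 ≡ 3 mod 17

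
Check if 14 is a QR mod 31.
By Euler's criterion: 14^{15} ≡ 1 mod 31. Since this equals 1, 14 is a QR.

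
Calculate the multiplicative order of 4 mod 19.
Powers of 4 mod 19: 4^1≡4, 4^2≡16, 4^3≡7, 4^4≡9, 4^5≡17, 4^6≡11, 4^7≡6, 4^8≡5, 4^9≡1. ord_19(4) = 9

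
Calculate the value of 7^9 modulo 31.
By repeated squaring mod 31: 7^{1}≡7, 7^{2}≡18, 7^{4}≡14, 7^{8}≡10. Then 7^{9} = 7^{8+1} ≡ 10 × 7 ≡ 8 mod 31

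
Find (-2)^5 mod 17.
By repeated squaring mod 17: (-2)^{1}≡15, (-2)^{2}≡4, (-2)^{4}≡16. Then (-2)^{5} = (-2)^{4+1} ≡ 16 × 15 ≡ 2 mod 17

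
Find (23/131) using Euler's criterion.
(23/131) = 23^{65} mod 131 = -1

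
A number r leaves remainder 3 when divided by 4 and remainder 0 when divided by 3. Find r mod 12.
M = 4 × 3 = 12. M₁ = 3, y₁ ≡ 3 mod 4. M₂ = 4, y₂ ≡ 1 mod 3. r = 3×3×3 + 0×4×1 ≡ 3 mod 12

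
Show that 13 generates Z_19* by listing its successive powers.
13^1, 13^2, ..., 13^{18} mod 19: [13, 17, 12, 4, 14, 11, 10, 16, 18, 6, 2, 7, 15, 5, 8, 9, 3, 1]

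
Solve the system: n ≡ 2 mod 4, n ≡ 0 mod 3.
M = 4 × 3 = 12. M₁ = 3, y₁ ≡ 3 mod 4. M₂ = 4, y₂ ≡ 1 mod 3. n = 2×3×3 + 0×4×1 ≡ 6 mod 12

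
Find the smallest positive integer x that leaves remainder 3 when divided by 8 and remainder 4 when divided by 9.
M = 8 × 9 = 72. M₁ = 9, y₁ ≡ 1 mod 8. M₂ = 8, y₂ ≡ 8 mod 9. x = 3×9×1 + 4×8×8 ≡ 67 mod 72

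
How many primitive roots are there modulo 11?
Number of primitive roots mod 11 = φ(p-1) = φ(10) = 4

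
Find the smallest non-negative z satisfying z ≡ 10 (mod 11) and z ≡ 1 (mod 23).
M = 11 × 23 = 253. M₁ = 23, y₁ ≡ 1 (mod 11). M₂ = 11, y₂ ≡ 21 (mod 23). z = 10×23×1 + 1×11×21 ≡ 208 (mod 253)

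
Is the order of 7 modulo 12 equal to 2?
Powers of 7 mod 12: 7^1≡7, 7^2≡1. First k with 7^k≡1 is k=2. Yes, ord_12(7) = 2.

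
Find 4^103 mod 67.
Using Fermat: 4^{66} ≡ 1 mod 67. 103 ≡ 37 mod 66. So 4^{103} ≡ 4^{37} ≡ 55 mod 67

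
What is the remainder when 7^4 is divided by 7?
7^{4} = 2401 ≡ 0 mod 7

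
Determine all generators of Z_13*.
There are φ(12) = 4 primitive roots mod 13: {2, 6, 7, 11}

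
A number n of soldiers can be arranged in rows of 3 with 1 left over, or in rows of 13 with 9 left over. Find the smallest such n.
M = 3 × 13 = 39. M₁ = 13, y₁ ≡ 1 (mod 3). M₂ = 3, y₂ ≡ 9 (mod 13). n = 1×13×1 + 9×3×9 ≡ 22 (mod 39)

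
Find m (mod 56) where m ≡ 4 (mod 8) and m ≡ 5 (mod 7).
M = 8 × 7 = 56. M₁ = 7, y₁ ≡ 7 (mod 8). M₂ = 8, y₂ ≡ 1 (mod 7). m = 4×7×7 + 5×8×1 ≡ 12 (mod 56)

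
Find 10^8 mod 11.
By repeated squaring mod 11: 10^{1}≡10, 10^{2}≡1, 10^{4}≡1, 10^{8}≡1. So 10^{8} ≡ 1 mod 11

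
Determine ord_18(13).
Powers of 13 mod 18: 13^1≡13, 13^2≡7, 13^3≡1. So the order of 13 is 3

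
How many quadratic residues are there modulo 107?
For prime 107, there are (p-1)/2 = (107-1)/2 = 53 quadratic residues (excluding 0).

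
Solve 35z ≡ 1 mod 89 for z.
Since 89 is prime, by Fermat 35^(-1) ≡ 35^{87} ≡ 28 mod 89. Verify: 35 × 28 = 980 ≡ 1 mod 89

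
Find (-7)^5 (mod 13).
By repeated squaring (mod 13): (-7)^{1}≡6, (-7)^{2}≡10, (-7)^{4}≡9. Then (-7)^{5} = (-7)^{4+1} ≡ 9 × 6 ≡ 2 (mod 13)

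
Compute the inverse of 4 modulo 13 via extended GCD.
Extended GCD: 4(-3) + 13(1) = 1. So 4^(-1) ≡ -3 ≡ 10 mod 13. Verify: 4 × 10 = 40 ≡ 1 mod 13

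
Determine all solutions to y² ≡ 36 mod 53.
The square roots of 36 mod 53 are 47 and 6. Verify: 47² = 2209 ≡ 36 mod 53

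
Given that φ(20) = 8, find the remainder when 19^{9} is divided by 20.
By Euler: 19^{8} ≡ 1 mod 20 since gcd(19, 20) = 1. 9 = 1×8 + 1. So 19^{9} ≡ 19^{1} ≡ 19 mod 20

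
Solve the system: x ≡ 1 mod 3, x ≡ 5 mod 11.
M = 3 × 11 = 33. M₁ = 11, y₁ ≡ 2 mod 3. M₂ = 3, y₂ ≡ 4 mod 11. x = 1×11×2 + 5×3×4 ≡ 16 mod 33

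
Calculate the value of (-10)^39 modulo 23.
Using Fermat: (-10)^{22} ≡ 1 (mod 23). 39 ≡ 17 (mod 22). So (-10)^{39} ≡ (-10)^{17} ≡ 6 (mod 23)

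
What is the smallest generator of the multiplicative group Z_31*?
g = 3. For each prime q|30: 3^{15}≡30, 3^{10}≡25, 3^{6}≡16, none ≡ 1, so ord_31(3) = 30 and 3 is a primitive root.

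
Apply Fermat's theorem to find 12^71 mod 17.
By Fermat: 12^{16} ≡ 1 mod 17. 71 = 4×16 + 7. So 12^{71} ≡ 12^{7} ≡ 7 mod 17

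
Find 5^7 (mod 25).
By repeated squaring (mod 25): 5^{1}≡5, 5^{2}≡0, 5^{4}≡0. Then 5^{7} = 5^{4+2+1} ≡ 0 × 0 × 5 ≡ 0 (mod 25)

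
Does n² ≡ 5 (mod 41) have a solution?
By Euler's criterion: 5^{20} ≡ 1 (mod 41). Since this equals 1, 5 is a QR.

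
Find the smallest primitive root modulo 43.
g = 3. Powers: [3, 9, 27, 38, 28, 41, 37, ...] generates all 42 non-zero residues.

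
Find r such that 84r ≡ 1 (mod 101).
Since 101 is prime, by Fermat 84^(-1) ≡ 84^{99} ≡ 95 (mod 101). Verify: 84 × 95 = 7980 ≡ 1 (mod 101)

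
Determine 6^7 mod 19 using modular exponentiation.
By repeated squaring mod 19: 6^{1}≡6, 6^{2}≡17, 6^{4}≡4. Then 6^{7} = 6^{4+2+1} ≡ 4 × 17 × 6 ≡ 9 mod 19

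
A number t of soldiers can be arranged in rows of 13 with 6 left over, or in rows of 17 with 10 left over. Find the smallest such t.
M = 13 × 17 = 221. M₁ = 17, y₁ ≡ 10 mod 13. M₂ = 13, y₂ ≡ 4 mod 17. t = 6×17×10 + 10×13×4 ≡ 214 mod 221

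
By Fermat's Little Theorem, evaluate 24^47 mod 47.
By Fermat: 24^{46} ≡ 1 mod 47. So 24^{47} = 24^{46} · 24^{1} ≡ 24^{1} ≡ 24 mod 47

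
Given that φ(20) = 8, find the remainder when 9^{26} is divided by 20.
By Euler: 9^{8} ≡ 1 (mod 20) since gcd(9, 20) = 1. 26 = 3×8 + 2. So 9^{26} ≡ 9^{2} ≡ 1 (mod 20)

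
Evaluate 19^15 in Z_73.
By repeated squaring mod 73: 19^{1}≡19, 19^{2}≡69, 19^{4}≡16, 19^{8}≡37. Then 19^{15} = 19^{8+4+2+1} ≡ 37 × 16 × 69 × 19 ≡ 49 mod 73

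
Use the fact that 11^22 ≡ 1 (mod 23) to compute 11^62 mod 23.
By Fermat: 11^{22} ≡ 1 (mod 23). 62 = 2×22 + 18. So 11^{62} ≡ 11^{18} ≡ 16 (mod 23)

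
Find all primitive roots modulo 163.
There are φ(162) = 54 primitive roots mod 163: {2, 3, 7, 11, 12, 18, 19, 20, 29, 32, 42, 44, 45, 50, 52, 63, 66, 67, 68, 70, 72, 73, 75, 76, 79, 80, 82, 89, 92, 94, 101, 103, 106, 107, 108, 109, 112, 114, 116, 117, 120, 122, 124, 128, 129, 130, 137, 139, 147, 148, 149, 153, 154, 159}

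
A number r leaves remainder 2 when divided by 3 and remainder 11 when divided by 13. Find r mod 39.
M = 3 × 13 = 39. M₁ = 13, y₁ ≡ 1 mod 3. M₂ = 3, y₂ ≡ 9 mod 13. r = 2×13×1 + 11×3×9 ≡ 11 mod 39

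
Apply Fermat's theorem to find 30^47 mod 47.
By Fermat: 30^{46} ≡ 1 mod 47. So 30^{47} = 30^{46} · 30^{1} ≡ 30^{1} ≡ 30 mod 47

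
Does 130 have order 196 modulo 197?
ord_197(130) divides 196. For each prime q|196: 130^{98}≡196, 130^{28}≡191, none ≡ 1. So 130 has order 196 and is a primitive root mod 197.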